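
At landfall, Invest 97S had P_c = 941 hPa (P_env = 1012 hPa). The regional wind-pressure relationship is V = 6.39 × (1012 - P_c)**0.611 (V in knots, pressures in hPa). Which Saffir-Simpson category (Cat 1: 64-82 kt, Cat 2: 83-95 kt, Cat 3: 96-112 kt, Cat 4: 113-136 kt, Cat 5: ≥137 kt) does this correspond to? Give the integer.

ΔP = 1012 − 941 = 71 hPa.
V ≈ 6.39 × 71^0.611 = 6.39 × 13.52 ≈ 86 kt.
86 kt falls in the Category 2 band.

2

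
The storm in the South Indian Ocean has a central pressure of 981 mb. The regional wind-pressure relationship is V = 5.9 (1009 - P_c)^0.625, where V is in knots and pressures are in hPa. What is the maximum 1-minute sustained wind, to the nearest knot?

ΔP = 1009 − 981 = 28 mb.
28^0.625 ≈ 8.026.
V ≈ 5.9 × 8.026 ≈ 47.4 kt.

47 kt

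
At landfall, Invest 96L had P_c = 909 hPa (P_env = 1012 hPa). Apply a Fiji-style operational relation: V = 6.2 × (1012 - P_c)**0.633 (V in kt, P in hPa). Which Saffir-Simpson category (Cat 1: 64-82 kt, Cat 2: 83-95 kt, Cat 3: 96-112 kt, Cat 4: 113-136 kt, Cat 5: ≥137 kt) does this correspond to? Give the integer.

4

ΔP = 1012 − 909 = 103 hPa.
V ≈ 6.2 × 103^0.633 = 6.2 × 18.80 ≈ 117 kt.
117 kt falls in the Category 4 band.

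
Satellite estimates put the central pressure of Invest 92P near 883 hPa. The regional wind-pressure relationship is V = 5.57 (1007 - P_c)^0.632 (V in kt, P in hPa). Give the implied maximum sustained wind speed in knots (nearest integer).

ΔP = 1007 − 883 = 124 hPa.
124^0.632 ≈ 21.040.
V ≈ 5.57 × 21.040 ≈ 117.2 kt.

117 kt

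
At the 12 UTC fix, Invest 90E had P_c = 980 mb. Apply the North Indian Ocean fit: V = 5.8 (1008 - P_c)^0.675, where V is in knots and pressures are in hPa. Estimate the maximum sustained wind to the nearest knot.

ΔP = 1008 − 980 = 28 mb.
28^0.675 ≈ 9.481.
V ≈ 5.8 × 9.481 ≈ 55.0 kt.

55 kt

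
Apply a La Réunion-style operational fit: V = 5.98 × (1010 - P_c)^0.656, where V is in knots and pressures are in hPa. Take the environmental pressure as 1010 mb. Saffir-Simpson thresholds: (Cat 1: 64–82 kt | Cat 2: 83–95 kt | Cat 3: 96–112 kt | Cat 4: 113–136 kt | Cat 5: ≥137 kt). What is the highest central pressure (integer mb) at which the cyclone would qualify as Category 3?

Category 3 begins at V = 96 kt.
Required ΔP = (96/5.98)^(1/0.656) = 16.054^1.524 ≈ 68.83 mb.
P_c ≤ 1010 − 68.83 = 941.17, so the highest integer P_c is 941 mb.

941 mb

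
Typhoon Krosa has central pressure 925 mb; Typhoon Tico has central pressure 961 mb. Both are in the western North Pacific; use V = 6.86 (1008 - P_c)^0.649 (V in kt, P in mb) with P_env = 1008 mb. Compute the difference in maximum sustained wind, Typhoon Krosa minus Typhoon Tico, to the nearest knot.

Typhoon Krosa: ΔP = 83; V ≈ 6.86 × 83^0.649 ≈ 120.73 kt.
Typhoon Tico: ΔP = 47; V ≈ 6.86 × 47^0.649 ≈ 83.47 kt.
Difference ≈ 120.73 − 83.47 = 37.26 → 37 kt.

37 kt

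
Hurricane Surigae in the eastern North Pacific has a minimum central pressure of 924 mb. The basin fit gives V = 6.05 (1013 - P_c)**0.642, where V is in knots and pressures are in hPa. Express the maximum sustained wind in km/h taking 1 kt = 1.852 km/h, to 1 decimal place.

ΔP = 1013 − 924 = 89 mb.
V ≈ 6.05 × 89^0.642 = 6.05 × 17.845 ≈ 107.960 kt.
107.960 × 1.852 ≈ 199.94 km/h → 199.9 km/h.

199.9 km/h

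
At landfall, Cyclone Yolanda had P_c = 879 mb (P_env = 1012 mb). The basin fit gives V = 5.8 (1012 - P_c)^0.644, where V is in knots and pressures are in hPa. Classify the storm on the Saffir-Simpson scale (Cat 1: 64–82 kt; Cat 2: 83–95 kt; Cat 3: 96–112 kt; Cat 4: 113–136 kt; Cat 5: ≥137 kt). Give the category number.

ΔP = 1012 − 879 = 133 mb.
V ≈ 5.8 × 133^0.644 = 5.8 × 23.32 ≈ 135 kt.
135 kt falls in the Category 4 band.

4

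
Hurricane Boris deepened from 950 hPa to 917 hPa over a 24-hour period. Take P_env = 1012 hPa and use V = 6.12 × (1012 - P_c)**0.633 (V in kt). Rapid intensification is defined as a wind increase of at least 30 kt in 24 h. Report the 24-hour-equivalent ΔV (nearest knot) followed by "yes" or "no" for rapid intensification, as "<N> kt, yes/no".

26 kt, no

V₁: ΔP = 62, V ≈ 6.12 × 62^0.633 ≈ 83.43 kt.
V₂: ΔP = 95, V ≈ 6.12 × 95^0.633 ≈ 109.31 kt.
ΔV over 24 h = 25.88 kt → 24 h equivalent = 25.88 × 24/24 ≈ 25.88 kt.
26 kt < 30 kt ⇒ not rapid intensification.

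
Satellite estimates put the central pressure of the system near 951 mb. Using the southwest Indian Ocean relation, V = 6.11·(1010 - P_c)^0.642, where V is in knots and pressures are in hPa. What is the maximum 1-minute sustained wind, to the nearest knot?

84 kt

ΔP = 1010 − 951 = 59 mb.
59^0.642 ≈ 13.705.
V ≈ 6.11 × 13.705 ≈ 83.7 kt.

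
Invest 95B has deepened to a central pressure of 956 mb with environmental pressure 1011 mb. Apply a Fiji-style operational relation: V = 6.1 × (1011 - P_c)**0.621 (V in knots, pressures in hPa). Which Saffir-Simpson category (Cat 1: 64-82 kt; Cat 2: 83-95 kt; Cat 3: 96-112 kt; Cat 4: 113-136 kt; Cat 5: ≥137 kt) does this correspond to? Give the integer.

1

ΔP = 1011 − 956 = 55 mb.
V ≈ 6.1 × 55^0.621 = 6.1 × 12.04 ≈ 73 kt.
73 kt falls in the Category 1 band.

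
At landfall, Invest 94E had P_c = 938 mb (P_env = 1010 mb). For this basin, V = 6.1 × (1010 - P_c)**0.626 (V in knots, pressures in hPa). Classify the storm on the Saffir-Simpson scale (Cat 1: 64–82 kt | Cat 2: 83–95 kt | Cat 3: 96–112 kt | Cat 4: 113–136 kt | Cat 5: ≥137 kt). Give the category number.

ΔP = 1010 − 938 = 72 mb.
V ≈ 6.1 × 72^0.626 = 6.1 × 14.54 ≈ 89 kt.
89 kt falls in the Category 2 band.

2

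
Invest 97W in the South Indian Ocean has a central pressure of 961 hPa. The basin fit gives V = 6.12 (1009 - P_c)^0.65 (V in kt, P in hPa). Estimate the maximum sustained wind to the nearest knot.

76 kt

ΔP = 1009 − 961 = 48 hPa.
48^0.65 ≈ 12.382.
V ≈ 6.12 × 12.382 ≈ 75.8 kt.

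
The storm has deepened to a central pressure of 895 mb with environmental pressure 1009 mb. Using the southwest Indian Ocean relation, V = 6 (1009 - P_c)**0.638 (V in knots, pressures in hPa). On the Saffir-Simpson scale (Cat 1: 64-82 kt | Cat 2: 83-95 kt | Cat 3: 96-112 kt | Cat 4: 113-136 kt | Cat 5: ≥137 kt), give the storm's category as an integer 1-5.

4

ΔP = 1009 − 895 = 114 mb.
V ≈ 6 × 114^0.638 = 6 × 20.53 ≈ 123 kt.
123 kt falls in the Category 4 band.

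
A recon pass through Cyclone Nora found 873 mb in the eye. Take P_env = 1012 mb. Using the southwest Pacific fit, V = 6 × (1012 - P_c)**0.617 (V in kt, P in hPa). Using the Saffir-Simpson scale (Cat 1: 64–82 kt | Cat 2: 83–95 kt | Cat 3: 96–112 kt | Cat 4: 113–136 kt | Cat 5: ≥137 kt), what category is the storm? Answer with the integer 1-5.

ΔP = 1012 − 873 = 139 mb.
V ≈ 6 × 139^0.617 = 6 × 21.00 ≈ 126 kt.
126 kt falls in the Category 4 band.

4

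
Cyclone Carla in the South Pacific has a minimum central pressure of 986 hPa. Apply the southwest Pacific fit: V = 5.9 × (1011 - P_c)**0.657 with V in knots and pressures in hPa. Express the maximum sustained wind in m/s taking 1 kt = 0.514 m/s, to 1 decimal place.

25.1 m/s

ΔP = 1011 − 986 = 25 hPa.
V ≈ 5.9 × 25^0.657 = 5.9 × 8.288 ≈ 48.899 kt.
48.899 × 0.514 ≈ 25.13 m/s → 25.1 m/s.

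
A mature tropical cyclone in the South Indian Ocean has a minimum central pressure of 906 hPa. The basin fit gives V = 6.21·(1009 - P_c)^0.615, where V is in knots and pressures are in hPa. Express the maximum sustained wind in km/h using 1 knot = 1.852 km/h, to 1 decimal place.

ΔP = 1009 − 906 = 103 hPa.
V ≈ 6.21 × 103^0.615 = 6.21 × 17.294 ≈ 107.396 kt.
107.396 × 1.852 ≈ 198.90 km/h → 198.9 km/h.

198.9 km/h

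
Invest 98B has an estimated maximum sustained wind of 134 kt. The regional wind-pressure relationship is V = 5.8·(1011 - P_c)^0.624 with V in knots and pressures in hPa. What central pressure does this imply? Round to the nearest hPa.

858 hPa

ΔP = (V / 5.8)^(1/0.624) = (134/5.8)^1.603.
134/5.8 = 23.103; 23.103^1.603 ≈ 153.24 hPa.
P_c = 1011 − 153.24 = 857.76 ≈ 858 hPa.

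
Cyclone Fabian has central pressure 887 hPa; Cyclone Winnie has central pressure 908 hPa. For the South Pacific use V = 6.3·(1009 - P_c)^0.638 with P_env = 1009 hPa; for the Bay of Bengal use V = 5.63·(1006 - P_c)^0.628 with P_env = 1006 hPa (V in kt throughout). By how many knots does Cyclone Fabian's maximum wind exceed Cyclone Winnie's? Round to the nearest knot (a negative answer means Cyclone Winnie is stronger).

35 kt

Cyclone Fabian: ΔP = 122; V ≈ 6.3 × 122^0.638 ≈ 135.03 kt.
Cyclone Winnie: ΔP = 98; V ≈ 5.63 × 98^0.628 ≈ 100.23 kt.
Difference ≈ 135.03 − 100.23 = 34.80 → 35 kt.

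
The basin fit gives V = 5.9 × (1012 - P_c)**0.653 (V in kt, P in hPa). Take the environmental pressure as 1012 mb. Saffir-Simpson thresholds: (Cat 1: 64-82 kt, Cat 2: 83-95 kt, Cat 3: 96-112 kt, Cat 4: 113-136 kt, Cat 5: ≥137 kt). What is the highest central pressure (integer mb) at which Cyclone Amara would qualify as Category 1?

973 mb

Category 1 begins at V = 64 kt.
Required ΔP = (64/5.9)^(1/0.653) = 10.847^1.531 ≈ 38.50 mb.
P_c ≤ 1012 − 38.50 = 973.50, so the highest integer P_c is 973 mb.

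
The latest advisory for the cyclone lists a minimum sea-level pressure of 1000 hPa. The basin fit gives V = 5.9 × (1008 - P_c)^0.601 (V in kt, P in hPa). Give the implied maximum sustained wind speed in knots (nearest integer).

21 kt

ΔP = 1008 − 1000 = 8 hPa.
8^0.601 ≈ 3.489.
V ≈ 5.9 × 3.489 ≈ 20.6 kt.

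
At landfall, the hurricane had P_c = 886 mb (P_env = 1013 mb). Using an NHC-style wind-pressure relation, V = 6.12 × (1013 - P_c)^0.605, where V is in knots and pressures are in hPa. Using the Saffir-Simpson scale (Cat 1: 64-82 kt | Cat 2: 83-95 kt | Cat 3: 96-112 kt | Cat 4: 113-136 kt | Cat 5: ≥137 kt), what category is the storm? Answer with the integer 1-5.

4

ΔP = 1013 − 886 = 127 mb.
V ≈ 6.12 × 127^0.605 = 6.12 × 18.74 ≈ 115 kt.
115 kt falls in the Category 4 band.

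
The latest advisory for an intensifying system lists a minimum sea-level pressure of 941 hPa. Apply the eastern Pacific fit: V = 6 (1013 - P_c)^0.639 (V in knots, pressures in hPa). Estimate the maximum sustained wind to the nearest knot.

ΔP = 1013 − 941 = 72 hPa.
72^0.639 ≈ 15.376.
V ≈ 6 × 15.376 ≈ 92.3 kt.

92 kt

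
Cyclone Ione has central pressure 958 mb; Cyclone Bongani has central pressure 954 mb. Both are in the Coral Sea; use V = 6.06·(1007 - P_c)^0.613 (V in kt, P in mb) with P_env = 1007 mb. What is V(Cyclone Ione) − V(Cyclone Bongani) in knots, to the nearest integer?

Cyclone Ione: ΔP = 49; V ≈ 6.06 × 49^0.613 ≈ 65.85 kt.
Cyclone Bongani: ΔP = 53; V ≈ 6.06 × 53^0.613 ≈ 69.10 kt.
Difference ≈ 65.85 − 69.10 = -3.25 → -3 kt.

-3 kt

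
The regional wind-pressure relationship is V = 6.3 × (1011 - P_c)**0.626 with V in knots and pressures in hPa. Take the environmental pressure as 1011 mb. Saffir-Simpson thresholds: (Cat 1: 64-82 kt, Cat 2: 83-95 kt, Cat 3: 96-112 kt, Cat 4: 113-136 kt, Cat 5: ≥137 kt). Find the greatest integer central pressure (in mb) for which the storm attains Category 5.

874 mb

Category 5 begins at V = 137 kt.
Required ΔP = (137/6.3)^(1/0.626) = 21.746^1.597 ≈ 136.90 mb.
P_c ≤ 1011 − 136.90 = 874.10, so the highest integer P_c is 874 mb.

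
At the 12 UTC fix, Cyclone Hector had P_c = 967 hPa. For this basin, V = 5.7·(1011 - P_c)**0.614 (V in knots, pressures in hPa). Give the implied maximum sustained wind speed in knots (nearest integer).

58 kt

ΔP = 1011 − 967 = 44 hPa.
44^0.614 ≈ 10.211.
V ≈ 5.7 × 10.211 ≈ 58.2 kt.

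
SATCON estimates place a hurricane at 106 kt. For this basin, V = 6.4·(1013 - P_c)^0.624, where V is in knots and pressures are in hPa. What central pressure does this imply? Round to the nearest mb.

923 mb

ΔP = (V / 6.4)^(1/0.624) = (106/6.4)^1.603.
106/6.4 = 16.562; 16.562^1.603 ≈ 89.89 mb.
P_c = 1013 − 89.89 = 923.11 ≈ 923 mb.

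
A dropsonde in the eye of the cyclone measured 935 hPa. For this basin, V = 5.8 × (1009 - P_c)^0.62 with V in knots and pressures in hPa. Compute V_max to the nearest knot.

84 kt

ΔP = 1009 − 935 = 74 hPa.
74^0.62 ≈ 14.419.
V ≈ 5.8 × 14.419 ≈ 83.6 kt.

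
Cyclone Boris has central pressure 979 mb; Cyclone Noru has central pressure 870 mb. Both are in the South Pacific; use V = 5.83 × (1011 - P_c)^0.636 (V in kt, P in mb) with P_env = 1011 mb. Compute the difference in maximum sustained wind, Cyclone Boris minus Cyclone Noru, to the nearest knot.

Cyclone Boris: ΔP = 32; V ≈ 5.83 × 32^0.636 ≈ 52.84 kt.
Cyclone Noru: ΔP = 141; V ≈ 5.83 × 141^0.636 ≈ 135.70 kt.
Difference ≈ 52.84 − 135.70 = -82.86 → -83 kt.

-83 kt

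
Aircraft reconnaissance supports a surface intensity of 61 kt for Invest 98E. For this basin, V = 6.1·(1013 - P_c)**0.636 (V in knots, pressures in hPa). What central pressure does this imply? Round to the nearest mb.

976 mb

ΔP = (V / 6.1)^(1/0.636) = (61/6.1)^1.572.
61/6.1 = 10.000; 10.000^1.572 ≈ 37.35 mb.
P_c = 1013 − 37.35 = 975.65 ≈ 976 mb.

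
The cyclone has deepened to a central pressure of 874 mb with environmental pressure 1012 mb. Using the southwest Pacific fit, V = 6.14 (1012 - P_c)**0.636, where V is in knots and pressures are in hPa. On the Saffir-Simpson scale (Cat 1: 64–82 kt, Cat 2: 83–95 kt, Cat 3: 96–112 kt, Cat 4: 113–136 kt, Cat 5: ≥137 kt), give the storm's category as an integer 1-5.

5

ΔP = 1012 − 874 = 138 mb.
V ≈ 6.14 × 138^0.636 = 6.14 × 22.96 ≈ 141 kt.
141 kt falls in the Category 5 band.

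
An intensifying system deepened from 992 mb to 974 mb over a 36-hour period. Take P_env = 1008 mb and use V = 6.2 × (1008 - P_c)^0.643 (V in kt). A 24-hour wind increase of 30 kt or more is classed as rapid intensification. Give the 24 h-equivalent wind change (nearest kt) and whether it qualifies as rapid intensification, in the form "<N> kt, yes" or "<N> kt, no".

V₁: ΔP = 16, V ≈ 6.2 × 16^0.643 ≈ 36.87 kt.
V₂: ΔP = 34, V ≈ 6.2 × 34^0.643 ≈ 59.86 kt.
ΔV over 36 h = 22.99 kt → 24 h equivalent = 22.99 × 24/36 ≈ 15.33 kt.
15 kt < 30 kt ⇒ not rapid intensification.

15 kt, no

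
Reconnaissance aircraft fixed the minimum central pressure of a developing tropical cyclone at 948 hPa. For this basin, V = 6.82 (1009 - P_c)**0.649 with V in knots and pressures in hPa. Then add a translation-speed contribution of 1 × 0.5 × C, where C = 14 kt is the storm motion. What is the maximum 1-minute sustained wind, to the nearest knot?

ΔP = 1009 − 948 = 61 hPa.
61^0.649 ≈ 14.411.
V ≈ 6.82 × 14.411 ≈ 98.3 kt.
Translation term: 1 × 0.5 × 14 = 7 kt.
Corrected V ≈ 105.3 kt → 105 kt.

105 kt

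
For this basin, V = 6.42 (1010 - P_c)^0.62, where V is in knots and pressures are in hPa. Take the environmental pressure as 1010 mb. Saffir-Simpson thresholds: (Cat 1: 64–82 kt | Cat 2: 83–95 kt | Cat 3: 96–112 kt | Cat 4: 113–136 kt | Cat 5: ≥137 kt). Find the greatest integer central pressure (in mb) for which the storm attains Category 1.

Category 1 begins at V = 64 kt.
Required ΔP = (64/6.42)^(1/0.62) = 9.969^1.613 ≈ 40.81 mb.
P_c ≤ 1010 − 40.81 = 969.19, so the highest integer P_c is 969 mb.

969 mb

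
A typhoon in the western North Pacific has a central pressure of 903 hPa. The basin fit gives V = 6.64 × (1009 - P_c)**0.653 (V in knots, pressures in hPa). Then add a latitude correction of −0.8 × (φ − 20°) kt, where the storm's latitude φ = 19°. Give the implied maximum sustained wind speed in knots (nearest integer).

140 kt

ΔP = 1009 − 903 = 106 hPa.
106^0.653 ≈ 21.015.
V ≈ 6.64 × 21.015 ≈ 139.5 kt.
Latitude correction: −0.8 × (19 − 20) = 0.8 kt.
Corrected V ≈ 140.3 kt → 140 kt.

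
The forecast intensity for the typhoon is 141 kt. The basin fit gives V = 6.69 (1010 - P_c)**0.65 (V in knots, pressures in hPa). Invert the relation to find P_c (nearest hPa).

ΔP = (V / 6.69)^(1/0.65) = (141/6.69)^1.538.
141/6.69 = 21.076; 21.076^1.538 ≈ 108.79 hPa.
P_c = 1010 − 108.79 = 901.21 ≈ 901 hPa.

901 hPa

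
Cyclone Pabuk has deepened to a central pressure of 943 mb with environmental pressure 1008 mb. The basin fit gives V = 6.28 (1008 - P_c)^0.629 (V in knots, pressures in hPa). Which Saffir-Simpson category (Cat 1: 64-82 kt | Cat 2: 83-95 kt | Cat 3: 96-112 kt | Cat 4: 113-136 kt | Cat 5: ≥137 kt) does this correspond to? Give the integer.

ΔP = 1008 − 943 = 65 mb.
V ≈ 6.28 × 65^0.629 = 6.28 × 13.81 ≈ 87 kt.
87 kt falls in the Category 2 band.

2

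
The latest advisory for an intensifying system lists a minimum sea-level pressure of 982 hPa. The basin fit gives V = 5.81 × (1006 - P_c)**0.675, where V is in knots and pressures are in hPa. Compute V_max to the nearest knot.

ΔP = 1006 − 982 = 24 hPa.
24^0.675 ≈ 8.544.
V ≈ 5.81 × 8.544 ≈ 49.6 kt.

50 kt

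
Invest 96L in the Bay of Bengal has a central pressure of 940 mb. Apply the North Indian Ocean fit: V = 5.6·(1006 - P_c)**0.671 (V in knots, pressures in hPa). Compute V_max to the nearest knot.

93 kt

ΔP = 1006 − 940 = 66 mb.
66^0.671 ≈ 16.631.
V ≈ 5.6 × 16.631 ≈ 93.1 kt.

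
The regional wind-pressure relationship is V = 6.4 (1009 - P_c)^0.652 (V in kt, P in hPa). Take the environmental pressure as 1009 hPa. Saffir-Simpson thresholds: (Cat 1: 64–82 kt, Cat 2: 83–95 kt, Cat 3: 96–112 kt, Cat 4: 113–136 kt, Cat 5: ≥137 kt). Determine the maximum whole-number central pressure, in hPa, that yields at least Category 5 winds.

Category 5 begins at V = 137 kt.
Required ΔP = (137/6.4)^(1/0.652) = 21.406^1.534 ≈ 109.83 hPa.
P_c ≤ 1009 − 109.83 = 899.17, so the highest integer P_c is 899 hPa.

899 hPa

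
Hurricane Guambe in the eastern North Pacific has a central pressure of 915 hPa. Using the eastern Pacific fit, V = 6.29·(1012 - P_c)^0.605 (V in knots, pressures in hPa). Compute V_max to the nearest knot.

ΔP = 1012 − 915 = 97 hPa.
97^0.605 ≈ 15.922.
V ≈ 6.29 × 15.922 ≈ 100.1 kt.

100 kt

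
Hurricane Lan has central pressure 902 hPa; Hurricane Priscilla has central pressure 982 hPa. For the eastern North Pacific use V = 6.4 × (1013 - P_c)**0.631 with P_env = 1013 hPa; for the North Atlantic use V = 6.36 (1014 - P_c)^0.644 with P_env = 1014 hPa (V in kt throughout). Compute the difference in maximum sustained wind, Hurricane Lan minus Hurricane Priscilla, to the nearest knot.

Hurricane Lan: ΔP = 111; V ≈ 6.4 × 111^0.631 ≈ 124.96 kt.
Hurricane Priscilla: ΔP = 32; V ≈ 6.36 × 32^0.644 ≈ 59.26 kt.
Difference ≈ 124.96 − 59.26 = 65.70 → 66 kt.

66 kt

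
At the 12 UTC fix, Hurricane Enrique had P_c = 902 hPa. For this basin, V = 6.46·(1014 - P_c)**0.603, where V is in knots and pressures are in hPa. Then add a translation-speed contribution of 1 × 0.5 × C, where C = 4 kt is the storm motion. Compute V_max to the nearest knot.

ΔP = 1014 − 902 = 112 hPa.
112^0.603 ≈ 17.206.
V ≈ 6.46 × 17.206 ≈ 111.2 kt.
Translation term: 1 × 0.5 × 4 = 2 kt.
Corrected V ≈ 113.2 kt → 113 kt.

113 kt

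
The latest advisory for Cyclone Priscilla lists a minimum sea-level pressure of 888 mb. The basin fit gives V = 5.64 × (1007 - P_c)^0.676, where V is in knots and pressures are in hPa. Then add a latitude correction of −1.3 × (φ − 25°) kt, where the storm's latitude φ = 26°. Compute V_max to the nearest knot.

ΔP = 1007 − 888 = 119 mb.
119^0.676 ≈ 25.297.
V ≈ 5.64 × 25.297 ≈ 142.7 kt.
Latitude correction: −1.3 × (26 − 25) = -1.3 kt.
Corrected V ≈ 141.4 kt → 141 kt.

141 kt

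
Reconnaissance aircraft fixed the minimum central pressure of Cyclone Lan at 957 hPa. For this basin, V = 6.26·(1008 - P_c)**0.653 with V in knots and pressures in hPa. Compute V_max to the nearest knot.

ΔP = 1008 − 957 = 51 hPa.
51^0.653 ≈ 13.033.
V ≈ 6.26 × 13.033 ≈ 81.6 kt.

82 kt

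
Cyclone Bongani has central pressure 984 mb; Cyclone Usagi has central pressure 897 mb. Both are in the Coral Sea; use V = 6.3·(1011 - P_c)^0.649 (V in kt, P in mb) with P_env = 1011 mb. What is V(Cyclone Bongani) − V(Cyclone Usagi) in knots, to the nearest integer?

Cyclone Bongani: ΔP = 27; V ≈ 6.3 × 27^0.649 ≈ 53.49 kt.
Cyclone Usagi: ΔP = 114; V ≈ 6.3 × 114^0.649 ≈ 136.23 kt.
Difference ≈ 53.49 − 136.23 = -82.74 → -83 kt.

-83 kt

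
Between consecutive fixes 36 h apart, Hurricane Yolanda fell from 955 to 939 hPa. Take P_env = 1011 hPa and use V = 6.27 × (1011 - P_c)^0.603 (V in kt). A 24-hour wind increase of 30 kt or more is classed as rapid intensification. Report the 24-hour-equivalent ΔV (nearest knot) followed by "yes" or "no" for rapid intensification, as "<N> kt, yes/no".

8 kt, no

V₁: ΔP = 56, V ≈ 6.27 × 56^0.603 ≈ 71.03 kt.
V₂: ΔP = 72, V ≈ 6.27 × 72^0.603 ≈ 82.65 kt.
ΔV over 36 h = 11.62 kt → 24 h equivalent = 11.62 × 24/36 ≈ 7.75 kt.
8 kt < 30 kt ⇒ not rapid intensification.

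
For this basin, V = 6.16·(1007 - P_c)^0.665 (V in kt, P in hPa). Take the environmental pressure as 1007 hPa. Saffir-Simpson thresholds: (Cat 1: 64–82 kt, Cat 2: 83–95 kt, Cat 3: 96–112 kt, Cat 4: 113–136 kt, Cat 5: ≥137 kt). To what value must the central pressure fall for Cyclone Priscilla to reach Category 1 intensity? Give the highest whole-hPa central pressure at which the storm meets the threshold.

Category 1 begins at V = 64 kt.
Required ΔP = (64/6.16)^(1/0.665) = 10.390^1.504 ≈ 33.78 hPa.
P_c ≤ 1007 − 33.78 = 973.22, so the highest integer P_c is 973 hPa.

973 hPa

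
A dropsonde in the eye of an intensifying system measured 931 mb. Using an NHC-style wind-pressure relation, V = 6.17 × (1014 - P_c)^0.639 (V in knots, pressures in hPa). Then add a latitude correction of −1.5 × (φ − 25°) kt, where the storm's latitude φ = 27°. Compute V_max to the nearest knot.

101 kt

ΔP = 1014 − 931 = 83 mb.
83^0.639 ≈ 16.838.
V ≈ 6.17 × 16.838 ≈ 103.9 kt.
Latitude correction: −1.5 × (27 − 25) = -3 kt.
Corrected V ≈ 100.9 kt → 101 kt.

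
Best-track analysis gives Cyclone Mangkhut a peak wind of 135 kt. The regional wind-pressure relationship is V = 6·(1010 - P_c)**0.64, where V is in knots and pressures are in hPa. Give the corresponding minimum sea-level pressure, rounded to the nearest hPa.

880 hPa

ΔP = (V / 6)^(1/0.64) = (135/6)^1.562.
135/6 = 22.500; 22.500^1.562 ≈ 129.65 hPa.
P_c = 1010 − 129.65 = 880.35 ≈ 880 hPa.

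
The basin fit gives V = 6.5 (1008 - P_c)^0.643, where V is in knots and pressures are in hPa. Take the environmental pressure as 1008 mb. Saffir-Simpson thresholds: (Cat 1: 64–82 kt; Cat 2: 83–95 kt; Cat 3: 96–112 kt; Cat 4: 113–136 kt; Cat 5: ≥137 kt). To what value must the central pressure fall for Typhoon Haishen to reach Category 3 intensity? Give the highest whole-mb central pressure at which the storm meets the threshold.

942 mb

Category 3 begins at V = 96 kt.
Required ΔP = (96/6.5)^(1/0.643) = 14.769^1.555 ≈ 65.86 mb.
P_c ≤ 1008 − 65.86 = 942.14, so the highest integer P_c is 942 mb.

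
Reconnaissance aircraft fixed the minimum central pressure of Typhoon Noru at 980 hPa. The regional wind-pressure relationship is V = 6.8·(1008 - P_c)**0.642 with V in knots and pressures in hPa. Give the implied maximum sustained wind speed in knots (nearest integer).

58 kt

ΔP = 1008 − 980 = 28 hPa.
28^0.642 ≈ 8.493.
V ≈ 6.8 × 8.493 ≈ 57.8 kt.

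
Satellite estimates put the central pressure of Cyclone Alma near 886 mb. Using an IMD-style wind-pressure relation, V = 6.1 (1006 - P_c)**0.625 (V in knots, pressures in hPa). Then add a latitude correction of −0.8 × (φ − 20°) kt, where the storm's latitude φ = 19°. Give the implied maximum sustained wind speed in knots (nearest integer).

ΔP = 1006 − 886 = 120 mb.
120^0.625 ≈ 19.929.
V ≈ 6.1 × 19.929 ≈ 121.6 kt.
Latitude correction: −0.8 × (19 − 20) = 0.8 kt.
Corrected V ≈ 122.4 kt → 122 kt.

122 kt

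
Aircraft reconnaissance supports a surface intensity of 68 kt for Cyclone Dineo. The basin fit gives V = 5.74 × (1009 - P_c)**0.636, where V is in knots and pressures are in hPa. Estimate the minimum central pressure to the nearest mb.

960 mb

ΔP = (V / 5.74)^(1/0.636) = (68/5.74)^1.572.
68/5.74 = 11.847; 11.847^1.572 ≈ 48.76 mb.
P_c = 1009 − 48.76 = 960.24 ≈ 960 mb.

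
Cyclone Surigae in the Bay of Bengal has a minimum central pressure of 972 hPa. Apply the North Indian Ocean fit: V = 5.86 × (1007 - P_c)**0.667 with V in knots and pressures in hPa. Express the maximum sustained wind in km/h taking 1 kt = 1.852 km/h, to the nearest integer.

ΔP = 1007 − 972 = 35 hPa.
V ≈ 5.86 × 35^0.667 = 5.86 × 10.713 ≈ 62.776 kt.
62.776 × 1.852 ≈ 116.26 km/h → 116 km/h.

116 km/h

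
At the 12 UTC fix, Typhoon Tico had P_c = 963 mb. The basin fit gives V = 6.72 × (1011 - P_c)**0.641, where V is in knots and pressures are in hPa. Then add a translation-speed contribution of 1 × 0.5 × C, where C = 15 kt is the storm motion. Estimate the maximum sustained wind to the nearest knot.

88 kt

ΔP = 1011 − 963 = 48 mb.
48^0.641 ≈ 11.958.
V ≈ 6.72 × 11.958 ≈ 80.4 kt.
Translation term: 1 × 0.5 × 15 = 7.5 kt.
Corrected V ≈ 87.9 kt → 88 kt.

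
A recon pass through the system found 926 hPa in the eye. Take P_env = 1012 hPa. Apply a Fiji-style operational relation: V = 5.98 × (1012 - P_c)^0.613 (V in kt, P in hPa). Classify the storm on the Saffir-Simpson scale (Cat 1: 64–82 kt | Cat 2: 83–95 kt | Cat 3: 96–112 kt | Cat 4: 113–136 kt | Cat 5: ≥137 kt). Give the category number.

2

ΔP = 1012 − 926 = 86 hPa.
V ≈ 5.98 × 86^0.613 = 5.98 × 15.34 ≈ 92 kt.
92 kt falls in the Category 2 band.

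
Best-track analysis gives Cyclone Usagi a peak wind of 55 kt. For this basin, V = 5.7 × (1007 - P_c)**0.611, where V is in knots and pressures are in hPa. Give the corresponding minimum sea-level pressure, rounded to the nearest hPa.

966 hPa

ΔP = (V / 5.7)^(1/0.611) = (55/5.7)^1.637.
55/5.7 = 9.649; 9.649^1.637 ≈ 40.86 hPa.
P_c = 1007 − 40.86 = 966.14 ≈ 966 hPa.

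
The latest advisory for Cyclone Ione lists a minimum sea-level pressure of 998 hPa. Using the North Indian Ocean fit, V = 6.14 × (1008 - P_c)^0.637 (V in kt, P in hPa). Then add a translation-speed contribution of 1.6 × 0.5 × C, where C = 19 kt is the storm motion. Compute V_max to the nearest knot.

42 kt

ΔP = 1008 − 998 = 10 hPa.
10^0.637 ≈ 4.335.
V ≈ 6.14 × 4.335 ≈ 26.6 kt.
Translation term: 1.6 × 0.5 × 19 = 15.2 kt.
Corrected V ≈ 41.8 kt → 42 kt.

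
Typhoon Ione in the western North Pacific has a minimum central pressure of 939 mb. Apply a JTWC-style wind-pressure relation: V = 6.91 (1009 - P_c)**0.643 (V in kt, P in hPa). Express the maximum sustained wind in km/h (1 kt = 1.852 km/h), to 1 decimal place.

196.6 km/h

ΔP = 1009 − 939 = 70 mb.
V ≈ 6.91 × 70^0.643 = 6.91 × 15.360 ≈ 106.139 kt.
106.139 × 1.852 ≈ 196.57 km/h → 196.6 km/h.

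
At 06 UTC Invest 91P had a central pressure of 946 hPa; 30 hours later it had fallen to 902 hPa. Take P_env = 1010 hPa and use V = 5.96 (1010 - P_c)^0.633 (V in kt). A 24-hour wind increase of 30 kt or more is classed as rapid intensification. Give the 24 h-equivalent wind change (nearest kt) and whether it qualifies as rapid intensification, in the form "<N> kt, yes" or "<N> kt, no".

26 kt, no

V₁: ΔP = 64, V ≈ 5.96 × 64^0.633 ≈ 82.90 kt.
V₂: ΔP = 108, V ≈ 5.96 × 108^0.633 ≈ 115.45 kt.
ΔV over 30 h = 32.55 kt → 24 h equivalent = 32.55 × 24/30 ≈ 26.04 kt.
26 kt < 30 kt ⇒ not rapid intensification.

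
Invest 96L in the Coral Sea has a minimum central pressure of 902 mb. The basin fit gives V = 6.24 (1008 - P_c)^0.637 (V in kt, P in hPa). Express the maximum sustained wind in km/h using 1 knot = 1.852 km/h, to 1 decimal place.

225.4 km/h

ΔP = 1008 − 902 = 106 mb.
V ≈ 6.24 × 106^0.637 = 6.24 × 19.504 ≈ 121.704 kt.
121.704 × 1.852 ≈ 225.40 km/h → 225.4 km/h.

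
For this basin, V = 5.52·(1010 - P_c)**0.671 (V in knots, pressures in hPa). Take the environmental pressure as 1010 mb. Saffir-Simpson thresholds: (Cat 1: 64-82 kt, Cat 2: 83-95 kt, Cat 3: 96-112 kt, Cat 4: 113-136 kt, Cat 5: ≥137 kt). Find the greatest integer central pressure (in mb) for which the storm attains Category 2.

953 mb

Category 2 begins at V = 83 kt.
Required ΔP = (83/5.52)^(1/0.671) = 15.036^1.490 ≈ 56.79 mb.
P_c ≤ 1010 − 56.79 = 953.21, so the highest integer P_c is 953 mb.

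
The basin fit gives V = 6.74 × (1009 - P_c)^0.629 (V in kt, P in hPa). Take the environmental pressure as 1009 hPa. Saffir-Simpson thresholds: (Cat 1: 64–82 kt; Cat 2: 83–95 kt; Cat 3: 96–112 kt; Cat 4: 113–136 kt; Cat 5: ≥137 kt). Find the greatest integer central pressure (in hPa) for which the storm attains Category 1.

Category 1 begins at V = 64 kt.
Required ΔP = (64/6.74)^(1/0.629) = 9.496^1.590 ≈ 35.82 hPa.
P_c ≤ 1009 − 35.82 = 973.18, so the highest integer P_c is 973 hPa.

973 hPa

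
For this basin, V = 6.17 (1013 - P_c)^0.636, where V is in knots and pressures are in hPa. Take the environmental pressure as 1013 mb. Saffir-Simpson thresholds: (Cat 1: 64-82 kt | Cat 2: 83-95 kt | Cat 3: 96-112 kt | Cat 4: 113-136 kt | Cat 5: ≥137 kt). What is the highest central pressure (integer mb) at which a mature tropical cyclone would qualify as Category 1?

Category 1 begins at V = 64 kt.
Required ΔP = (64/6.17)^(1/0.636) = 10.373^1.572 ≈ 39.57 mb.
P_c ≤ 1013 − 39.57 = 973.43, so the highest integer P_c is 973 mb.

973 mb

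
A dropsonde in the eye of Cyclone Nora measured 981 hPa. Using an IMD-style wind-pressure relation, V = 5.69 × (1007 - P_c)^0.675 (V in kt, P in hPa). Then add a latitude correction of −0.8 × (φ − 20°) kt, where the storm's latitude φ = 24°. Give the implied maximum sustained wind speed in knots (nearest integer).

48 kt

ΔP = 1007 − 981 = 26 hPa.
26^0.675 ≈ 9.018.
V ≈ 5.69 × 9.018 ≈ 51.3 kt.
Latitude correction: −0.8 × (24 − 20) = -3.2 kt.
Corrected V ≈ 48.1 kt → 48 kt.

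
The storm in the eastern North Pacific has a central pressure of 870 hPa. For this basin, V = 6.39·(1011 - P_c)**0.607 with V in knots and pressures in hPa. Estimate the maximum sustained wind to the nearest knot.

ΔP = 1011 − 870 = 141 hPa.
141^0.607 ≈ 20.164.
V ≈ 6.39 × 20.164 ≈ 128.8 kt.

129 kt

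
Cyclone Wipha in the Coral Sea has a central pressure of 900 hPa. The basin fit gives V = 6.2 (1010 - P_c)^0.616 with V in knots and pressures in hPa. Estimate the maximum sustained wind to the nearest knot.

ΔP = 1010 − 900 = 110 hPa.
110^0.616 ≈ 18.092.
V ≈ 6.2 × 18.092 ≈ 112.2 kt.

112 kt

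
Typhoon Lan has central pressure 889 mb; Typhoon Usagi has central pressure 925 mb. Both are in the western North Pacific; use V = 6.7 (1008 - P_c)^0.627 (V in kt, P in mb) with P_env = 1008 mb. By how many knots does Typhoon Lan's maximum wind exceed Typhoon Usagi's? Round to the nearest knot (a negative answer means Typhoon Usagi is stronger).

Typhoon Lan: ΔP = 119; V ≈ 6.7 × 119^0.627 ≈ 134.10 kt.
Typhoon Usagi: ΔP = 83; V ≈ 6.7 × 83^0.627 ≈ 106.99 kt.
Difference ≈ 134.10 − 106.99 = 27.11 → 27 kt.

27 kt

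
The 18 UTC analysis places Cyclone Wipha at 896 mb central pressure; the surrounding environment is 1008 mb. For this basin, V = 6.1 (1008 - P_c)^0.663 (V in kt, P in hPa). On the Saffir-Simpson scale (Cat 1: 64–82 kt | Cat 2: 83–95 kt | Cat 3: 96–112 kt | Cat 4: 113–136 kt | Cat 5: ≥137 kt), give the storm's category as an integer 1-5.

5

ΔP = 1008 − 896 = 112 mb.
V ≈ 6.1 × 112^0.663 = 6.1 × 22.84 ≈ 139 kt.
139 kt falls in the Category 5 band.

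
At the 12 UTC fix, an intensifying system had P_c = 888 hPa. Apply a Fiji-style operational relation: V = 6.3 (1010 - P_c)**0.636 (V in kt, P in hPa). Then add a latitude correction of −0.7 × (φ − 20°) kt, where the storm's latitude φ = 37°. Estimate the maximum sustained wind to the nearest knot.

ΔP = 1010 − 888 = 122 hPa.
122^0.636 ≈ 21.229.
V ≈ 6.3 × 21.229 ≈ 133.7 kt.
Latitude correction: −0.7 × (37 − 20) = -11.9 kt.
Corrected V ≈ 121.8 kt → 122 kt.

122 kt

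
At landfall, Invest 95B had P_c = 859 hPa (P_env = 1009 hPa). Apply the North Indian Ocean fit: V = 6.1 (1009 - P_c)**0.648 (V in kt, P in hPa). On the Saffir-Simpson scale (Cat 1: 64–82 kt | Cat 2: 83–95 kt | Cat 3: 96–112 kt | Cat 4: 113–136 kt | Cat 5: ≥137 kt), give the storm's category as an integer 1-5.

ΔP = 1009 − 859 = 150 hPa.
V ≈ 6.1 × 150^0.648 = 6.1 × 25.71 ≈ 157 kt.
157 kt falls in the Category 5 band.

5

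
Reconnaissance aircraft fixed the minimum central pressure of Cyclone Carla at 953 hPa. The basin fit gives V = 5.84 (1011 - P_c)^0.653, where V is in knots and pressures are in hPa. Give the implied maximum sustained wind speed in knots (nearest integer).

ΔP = 1011 − 953 = 58 hPa.
58^0.653 ≈ 14.175.
V ≈ 5.84 × 14.175 ≈ 82.8 kt.

83 kt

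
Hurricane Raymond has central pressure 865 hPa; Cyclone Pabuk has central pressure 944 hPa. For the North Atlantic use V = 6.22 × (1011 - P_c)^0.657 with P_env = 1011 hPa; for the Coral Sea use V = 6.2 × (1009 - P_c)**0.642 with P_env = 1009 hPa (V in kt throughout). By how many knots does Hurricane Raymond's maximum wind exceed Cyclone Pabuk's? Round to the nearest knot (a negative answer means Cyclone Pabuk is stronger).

Hurricane Raymond: ΔP = 146; V ≈ 6.22 × 146^0.657 ≈ 164.35 kt.
Cyclone Pabuk: ΔP = 65; V ≈ 6.2 × 65^0.642 ≈ 90.42 kt.
Difference ≈ 164.35 − 90.42 = 73.93 → 74 kt.

74 kt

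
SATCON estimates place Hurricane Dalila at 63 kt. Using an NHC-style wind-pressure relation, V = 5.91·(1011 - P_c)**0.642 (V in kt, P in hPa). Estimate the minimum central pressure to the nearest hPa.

971 hPa

ΔP = (V / 5.91)^(1/0.642) = (63/5.91)^1.558.
63/5.91 = 10.660; 10.660^1.558 ≈ 39.89 hPa.
P_c = 1011 − 39.89 = 971.11 ≈ 971 hPa.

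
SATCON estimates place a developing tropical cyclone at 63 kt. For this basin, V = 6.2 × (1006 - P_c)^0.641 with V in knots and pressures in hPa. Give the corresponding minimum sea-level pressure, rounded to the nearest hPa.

969 hPa

ΔP = (V / 6.2)^(1/0.641) = (63/6.2)^1.560.
63/6.2 = 10.161; 10.161^1.560 ≈ 37.23 hPa.
P_c = 1006 − 37.23 = 968.77 ≈ 969 hPa.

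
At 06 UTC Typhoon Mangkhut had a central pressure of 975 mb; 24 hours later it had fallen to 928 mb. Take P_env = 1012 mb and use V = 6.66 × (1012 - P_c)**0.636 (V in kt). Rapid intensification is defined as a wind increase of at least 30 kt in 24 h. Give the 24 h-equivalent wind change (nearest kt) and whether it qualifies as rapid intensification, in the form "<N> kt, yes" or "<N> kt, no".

45 kt, yes

V₁: ΔP = 37, V ≈ 6.66 × 37^0.636 ≈ 66.20 kt.
V₂: ΔP = 84, V ≈ 6.66 × 84^0.636 ≈ 111.51 kt.
ΔV over 24 h = 45.31 kt → 24 h equivalent = 45.31 × 24/24 ≈ 45.31 kt.
45 kt ≥ 30 kt ⇒ rapid intensification.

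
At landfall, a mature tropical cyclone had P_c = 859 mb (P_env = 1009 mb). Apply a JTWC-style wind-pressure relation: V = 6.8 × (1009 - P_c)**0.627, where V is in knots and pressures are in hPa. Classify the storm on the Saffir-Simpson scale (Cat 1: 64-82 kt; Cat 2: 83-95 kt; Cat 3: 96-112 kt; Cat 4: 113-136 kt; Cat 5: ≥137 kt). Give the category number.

ΔP = 1009 − 859 = 150 mb.
V ≈ 6.8 × 150^0.627 = 6.8 × 23.14 ≈ 157 kt.
157 kt falls in the Category 5 band.

5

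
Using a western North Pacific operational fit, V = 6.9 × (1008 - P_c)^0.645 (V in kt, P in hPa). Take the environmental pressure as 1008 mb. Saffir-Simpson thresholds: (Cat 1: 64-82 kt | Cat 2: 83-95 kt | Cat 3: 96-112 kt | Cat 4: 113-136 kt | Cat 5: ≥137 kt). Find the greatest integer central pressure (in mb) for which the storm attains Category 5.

Category 5 begins at V = 137 kt.
Required ΔP = (137/6.9)^(1/0.645) = 19.855^1.550 ≈ 102.85 mb.
P_c ≤ 1008 − 102.85 = 905.15, so the highest integer P_c is 905 mb.

905 mb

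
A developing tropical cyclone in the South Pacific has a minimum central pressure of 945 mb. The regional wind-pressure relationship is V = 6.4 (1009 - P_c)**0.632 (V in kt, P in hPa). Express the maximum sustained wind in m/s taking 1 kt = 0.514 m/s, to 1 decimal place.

45.6 m/s

ΔP = 1009 − 945 = 64 mb.
V ≈ 6.4 × 64^0.632 = 6.4 × 13.852 ≈ 88.651 kt.
88.651 × 0.514 ≈ 45.57 m/s → 45.6 m/s.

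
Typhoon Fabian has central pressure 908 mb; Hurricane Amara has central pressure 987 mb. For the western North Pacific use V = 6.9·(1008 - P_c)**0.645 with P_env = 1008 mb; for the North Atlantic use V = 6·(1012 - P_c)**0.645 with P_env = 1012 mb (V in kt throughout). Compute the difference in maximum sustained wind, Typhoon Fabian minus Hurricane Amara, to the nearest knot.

Typhoon Fabian: ΔP = 100; V ≈ 6.9 × 100^0.645 ≈ 134.54 kt.
Hurricane Amara: ΔP = 25; V ≈ 6 × 25^0.645 ≈ 47.84 kt.
Difference ≈ 134.54 − 47.84 = 86.70 → 87 kt.

87 kt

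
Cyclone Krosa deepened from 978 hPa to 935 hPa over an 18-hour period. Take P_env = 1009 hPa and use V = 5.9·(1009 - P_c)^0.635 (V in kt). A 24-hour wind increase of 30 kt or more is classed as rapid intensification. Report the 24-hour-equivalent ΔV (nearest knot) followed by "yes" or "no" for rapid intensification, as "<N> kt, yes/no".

51 kt, yes

V₁: ΔP = 31, V ≈ 5.9 × 31^0.635 ≈ 52.22 kt.
V₂: ΔP = 74, V ≈ 5.9 × 74^0.635 ≈ 90.74 kt.
ΔV over 18 h = 38.52 kt → 24 h equivalent = 38.52 × 24/18 ≈ 51.36 kt.
51 kt ≥ 30 kt ⇒ rapid intensification.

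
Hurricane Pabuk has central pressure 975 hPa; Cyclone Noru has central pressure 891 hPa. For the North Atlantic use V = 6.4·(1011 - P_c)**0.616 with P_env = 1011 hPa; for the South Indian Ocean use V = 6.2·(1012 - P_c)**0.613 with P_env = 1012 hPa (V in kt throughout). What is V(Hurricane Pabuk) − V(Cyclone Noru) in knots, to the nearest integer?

-59 kt

Hurricane Pabuk: ΔP = 36; V ≈ 6.4 × 36^0.616 ≈ 58.19 kt.
Cyclone Noru: ΔP = 121; V ≈ 6.2 × 121^0.613 ≈ 117.26 kt.
Difference ≈ 58.19 − 117.26 = -59.07 → -59 kt.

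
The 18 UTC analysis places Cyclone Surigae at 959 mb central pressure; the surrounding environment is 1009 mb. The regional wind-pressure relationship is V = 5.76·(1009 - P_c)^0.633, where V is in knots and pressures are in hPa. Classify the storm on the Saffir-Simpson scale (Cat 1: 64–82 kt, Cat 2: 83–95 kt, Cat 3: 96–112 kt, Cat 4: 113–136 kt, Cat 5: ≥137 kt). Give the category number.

ΔP = 1009 − 959 = 50 mb.
V ≈ 5.76 × 50^0.633 = 5.76 × 11.90 ≈ 69 kt.
69 kt falls in the Category 1 band.

1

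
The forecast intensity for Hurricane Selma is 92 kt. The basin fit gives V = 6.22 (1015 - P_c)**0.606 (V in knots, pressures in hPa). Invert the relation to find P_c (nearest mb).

930 mb

ΔP = (V / 6.22)^(1/0.606) = (92/6.22)^1.650.
92/6.22 = 14.791; 14.791^1.650 ≈ 85.25 mb.
P_c = 1015 − 85.25 = 929.75 ≈ 930 mb.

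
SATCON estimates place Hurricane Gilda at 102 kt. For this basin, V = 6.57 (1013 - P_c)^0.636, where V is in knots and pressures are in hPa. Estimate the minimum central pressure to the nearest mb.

938 mb

ΔP = (V / 6.57)^(1/0.636) = (102/6.57)^1.572.
102/6.57 = 15.525; 15.525^1.572 ≈ 74.59 mb.
P_c = 1013 − 74.59 = 938.41 ≈ 938 mb.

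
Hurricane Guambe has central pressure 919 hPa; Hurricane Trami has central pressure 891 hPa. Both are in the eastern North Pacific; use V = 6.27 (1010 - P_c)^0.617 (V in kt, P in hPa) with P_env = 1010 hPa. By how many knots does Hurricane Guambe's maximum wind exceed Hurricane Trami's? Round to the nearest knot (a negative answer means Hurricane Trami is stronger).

-18 kt

Hurricane Guambe: ΔP = 91; V ≈ 6.27 × 91^0.617 ≈ 101.39 kt.
Hurricane Trami: ΔP = 119; V ≈ 6.27 × 119^0.617 ≈ 119.64 kt.
Difference ≈ 101.39 − 119.64 = -18.25 → -18 kt.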